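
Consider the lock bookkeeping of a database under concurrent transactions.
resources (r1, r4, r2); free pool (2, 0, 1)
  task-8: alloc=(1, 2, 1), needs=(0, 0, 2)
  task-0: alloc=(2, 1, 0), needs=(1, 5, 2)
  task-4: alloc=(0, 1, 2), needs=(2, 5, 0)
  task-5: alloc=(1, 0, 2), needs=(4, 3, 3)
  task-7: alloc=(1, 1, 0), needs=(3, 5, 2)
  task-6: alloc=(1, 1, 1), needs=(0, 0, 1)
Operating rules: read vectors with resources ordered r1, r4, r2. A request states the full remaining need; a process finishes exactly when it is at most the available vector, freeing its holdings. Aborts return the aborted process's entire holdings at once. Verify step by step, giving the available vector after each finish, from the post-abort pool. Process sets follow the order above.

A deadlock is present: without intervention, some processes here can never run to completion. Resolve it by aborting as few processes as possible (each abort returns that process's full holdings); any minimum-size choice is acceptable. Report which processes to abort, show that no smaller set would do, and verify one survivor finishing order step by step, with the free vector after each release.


Abort task-0 and task-4.
Key observation: task-7 was stuck for good until task-0 and task-4 gave back (2, 2, 2); in the order shown it finishes at step 3.
Why nothing smaller works — every single abort fails: task-8 alone leaves task-0 blocked (short on r4); task-0 alone leaves task-4 blocked (short on r4); task-4 alone leaves task-0 blocked (short on r4); task-5 alone leaves task-0 blocked (short on r4); task-7 alone leaves task-0 blocked (short on r4); task-6 alone leaves task-0 blocked (short on r4).
One survivor order: task-6, task-8, task-7, task-5. Check, step by step (post-abort pool first):
  pool = (4, 2, 3)
  task-6 needs (0, 0, 1) <= (4, 2, 3) -> finishes; pool += (1, 1, 1) = (5, 3, 4)
  task-8 needs (0, 0, 2) <= (5, 3, 4) -> finishes; pool += (1, 2, 1) = (6, 5, 5)
  task-7 needs (3, 5, 2) <= (6, 5, 5) -> finishes; pool += (1, 1, 0) = (7, 6, 5)
  task-5 needs (4, 3, 3) <= (7, 6, 5) -> finishes; pool += (1, 0, 2) = (8, 6, 7)


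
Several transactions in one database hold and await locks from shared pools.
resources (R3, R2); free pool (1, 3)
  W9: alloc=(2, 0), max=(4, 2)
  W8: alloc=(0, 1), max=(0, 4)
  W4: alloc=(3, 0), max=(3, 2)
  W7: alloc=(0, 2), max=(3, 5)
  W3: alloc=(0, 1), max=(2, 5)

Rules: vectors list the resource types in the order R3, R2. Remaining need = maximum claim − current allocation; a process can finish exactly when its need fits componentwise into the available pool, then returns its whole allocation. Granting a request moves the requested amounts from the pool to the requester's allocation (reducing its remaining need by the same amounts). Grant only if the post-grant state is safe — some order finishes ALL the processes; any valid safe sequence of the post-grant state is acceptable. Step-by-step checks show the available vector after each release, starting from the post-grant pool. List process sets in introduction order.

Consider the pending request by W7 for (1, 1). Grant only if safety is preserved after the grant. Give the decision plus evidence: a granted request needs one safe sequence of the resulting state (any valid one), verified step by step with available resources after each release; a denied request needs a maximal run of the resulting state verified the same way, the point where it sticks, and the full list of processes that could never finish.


GRANT — the state after the grant stays safe, e.g. via W4, W7, W3, W9, W8.
Key observation: even at the reduced pool (0, 2), W4 fits immediately, so safety survives the grant.
Check on the post-grant state, step by step:
  pool = (0, 2)
  run W4 (needs (0, 2), free (0, 2)); after release of (3, 0) the pool is (3, 2)
  run W7 (needs (2, 2), free (3, 2)); after release of (1, 3) the pool is (4, 5)
  run W3 (needs (2, 4), free (4, 5)); after release of (0, 1) the pool is (4, 6)
  run W9 (needs (2, 2), free (4, 6)); after release of (2, 0) the pool is (6, 6)
  run W8 (needs (0, 3), free (6, 6)); after release of (0, 1) the pool is (6, 7)


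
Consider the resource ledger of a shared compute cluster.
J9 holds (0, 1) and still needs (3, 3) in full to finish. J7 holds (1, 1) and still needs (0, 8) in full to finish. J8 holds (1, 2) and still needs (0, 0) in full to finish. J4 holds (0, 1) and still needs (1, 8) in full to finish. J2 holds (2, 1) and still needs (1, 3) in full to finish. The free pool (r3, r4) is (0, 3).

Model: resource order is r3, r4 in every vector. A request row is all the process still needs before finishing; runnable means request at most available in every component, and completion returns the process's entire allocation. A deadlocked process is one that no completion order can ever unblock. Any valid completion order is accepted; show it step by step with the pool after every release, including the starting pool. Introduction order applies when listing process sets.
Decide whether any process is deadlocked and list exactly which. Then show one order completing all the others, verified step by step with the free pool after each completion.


Deadlocked: J7 and J4.
Key observation: the wall is r4: completing J8, J2, J9 brings the pool only to (3, 7), and all the rest need more.
The rest can finish in the order J8, J2, J9. Verifying each step:
  pool = (0, 3)
  J8 needs (0, 0) <= (0, 3) -> finishes; pool += (1, 2) = (1, 5)
  J2 needs (1, 3) <= (1, 5) -> finishes; pool += (2, 1) = (3, 6)
  J9 needs (3, 3) <= (3, 6) -> finishes; pool += (0, 1) = (3, 7)
None of the blocked processes ever fits:
  J7 still needs (0, 8) but only (3, 7) is free — short on r4
  J4 still needs (1, 8) but only (3, 7) is free — short on r4


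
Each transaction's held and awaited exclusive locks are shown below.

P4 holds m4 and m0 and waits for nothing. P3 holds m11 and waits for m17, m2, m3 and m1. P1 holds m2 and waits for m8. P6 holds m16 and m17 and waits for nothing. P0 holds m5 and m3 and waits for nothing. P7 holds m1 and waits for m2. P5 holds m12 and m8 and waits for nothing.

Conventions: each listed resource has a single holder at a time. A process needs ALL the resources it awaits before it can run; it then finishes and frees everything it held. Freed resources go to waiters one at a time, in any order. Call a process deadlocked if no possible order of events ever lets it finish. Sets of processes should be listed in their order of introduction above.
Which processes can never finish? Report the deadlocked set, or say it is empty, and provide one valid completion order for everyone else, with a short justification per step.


Nothing here is deadlocked.
Key observation: all waits point, directly or indirectly, at processes that can finish, so nothing is permanently blocked.
The rest can finish in the order P5, P0, P4, P6, P1, P7, P3.
Step-by-step check:
  run P5 (it waits on nothing); releases m12 and m8
  run P0 (it waits on nothing); releases m5 and m3
  run P4 (it waits on nothing); releases m4 and m0
  run P6 (it waits on nothing); releases m16 and m17
  run P1 (all its waits — m8 — are resolved); releases m2
  run P7 (all its waits — m2 — are resolved); releases m1
  run P3 (all its waits — m17, m2, m3 and m1 — are resolved); releases m11


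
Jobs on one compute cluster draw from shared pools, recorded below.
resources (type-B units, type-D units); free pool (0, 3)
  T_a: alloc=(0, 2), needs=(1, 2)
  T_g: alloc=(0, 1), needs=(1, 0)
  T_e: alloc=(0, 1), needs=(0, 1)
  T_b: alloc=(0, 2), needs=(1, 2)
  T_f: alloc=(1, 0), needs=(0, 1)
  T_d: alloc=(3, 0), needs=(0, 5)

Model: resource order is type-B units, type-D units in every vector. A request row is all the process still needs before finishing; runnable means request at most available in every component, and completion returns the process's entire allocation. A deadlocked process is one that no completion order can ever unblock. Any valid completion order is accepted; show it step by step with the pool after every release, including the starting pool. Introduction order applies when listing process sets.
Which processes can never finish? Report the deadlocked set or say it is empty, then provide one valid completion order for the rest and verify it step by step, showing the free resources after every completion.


No process is deadlocked.
Key observation: beginning at T_f, releases accumulate fast enough that every process eventually fits.
One completion order for the rest: T_f, T_e, T_a, T_d, T_b, T_g. Walking it through:
  pool = (0, 3)
  T_f: need (0, 1) fits (0, 3); releases (1, 0), pool now (1, 3)
  T_e: need (0, 1) fits (1, 3); releases (0, 1), pool now (1, 4)
  T_a: need (1, 2) fits (1, 4); releases (0, 2), pool now (1, 6)
  T_d: need (0, 5) fits (1, 6); releases (3, 0), pool now (4, 6)
  T_b: need (1, 2) fits (4, 6); releases (0, 2), pool now (4, 8)
  T_g: need (1, 0) fits (4, 8); releases (0, 1), pool now (4, 9)


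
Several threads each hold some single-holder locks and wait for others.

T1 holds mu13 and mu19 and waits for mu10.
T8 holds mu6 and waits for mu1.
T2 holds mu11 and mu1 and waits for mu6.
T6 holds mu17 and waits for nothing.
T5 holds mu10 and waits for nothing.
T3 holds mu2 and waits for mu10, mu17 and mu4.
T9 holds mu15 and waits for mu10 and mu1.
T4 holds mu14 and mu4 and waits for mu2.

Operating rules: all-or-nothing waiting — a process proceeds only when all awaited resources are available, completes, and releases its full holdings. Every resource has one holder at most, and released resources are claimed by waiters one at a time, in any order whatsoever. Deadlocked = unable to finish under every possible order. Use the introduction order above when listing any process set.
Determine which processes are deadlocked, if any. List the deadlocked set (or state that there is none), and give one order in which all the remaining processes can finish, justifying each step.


Deadlocked set: T8, T2, T3, T9 and T4.
Key observation: the knot is the closed ring of waits T8 -> T2 -> T8; T3 and T4 are caught in further circular waits and T9 waits into the deadlock from upstream.
The rest can finish in the order T6, T5, T1.
Verifying each step:
  T6: no waits; runs immediately, freeing mu17
  T5: no waits; runs immediately, freeing mu10
  T1 waits on mu10 — all released -> runs and releases mu13 and mu19


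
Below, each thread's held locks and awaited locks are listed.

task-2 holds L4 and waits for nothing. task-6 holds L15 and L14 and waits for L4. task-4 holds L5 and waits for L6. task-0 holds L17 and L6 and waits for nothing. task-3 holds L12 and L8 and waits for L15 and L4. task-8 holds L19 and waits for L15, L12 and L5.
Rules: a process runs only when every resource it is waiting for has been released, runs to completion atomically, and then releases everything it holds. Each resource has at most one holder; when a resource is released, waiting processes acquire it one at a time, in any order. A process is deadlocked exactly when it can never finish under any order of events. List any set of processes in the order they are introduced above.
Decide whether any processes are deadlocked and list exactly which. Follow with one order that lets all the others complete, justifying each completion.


The deadlocked set is empty.
Key observation: there is no circular wait here — follow any chain and it reaches a process that is free to run now.
A valid finishing order for the others: task-2, task-0, task-6, task-3, task-4, task-8.
Verifying each step:
  task-2 waits on nothing -> runs at once and releases L4
  task-0 waits on nothing -> runs at once and releases L17 and L6
  task-6: everything it awaited (L4) is free; runs, freeing L15 and L14
  task-3: everything it awaited (L15 and L4) is free; runs, freeing L12 and L8
  task-4: everything it awaited (L6) is free; runs, freeing L5
  task-8: everything it awaited (L15, L12 and L5) is free; runs, freeing L19


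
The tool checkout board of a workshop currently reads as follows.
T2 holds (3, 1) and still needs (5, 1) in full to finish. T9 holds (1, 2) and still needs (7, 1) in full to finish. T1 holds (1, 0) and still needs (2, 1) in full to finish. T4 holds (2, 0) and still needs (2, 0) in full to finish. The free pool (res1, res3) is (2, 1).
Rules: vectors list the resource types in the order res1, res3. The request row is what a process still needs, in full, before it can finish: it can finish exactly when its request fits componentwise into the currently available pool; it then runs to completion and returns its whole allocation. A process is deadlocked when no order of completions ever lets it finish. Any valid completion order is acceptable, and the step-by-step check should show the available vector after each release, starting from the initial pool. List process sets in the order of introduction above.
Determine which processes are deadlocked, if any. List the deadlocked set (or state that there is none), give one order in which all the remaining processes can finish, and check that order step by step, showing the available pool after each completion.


Nothing here is deadlocked.
Key observation: T1 leads a chain of completions in which each release enables another process.
A valid finishing order for the others: T1, T4, T2, T9. Walking it through:
  pool = (2, 1)
  T1 needs (2, 1) <= (2, 1) -> finishes; pool += (1, 0) = (3, 1)
  T4 needs (2, 0) <= (3, 1) -> finishes; pool += (2, 0) = (5, 1)
  T2 needs (5, 1) <= (5, 1) -> finishes; pool += (3, 1) = (8, 2)
  T9 needs (7, 1) <= (8, 2) -> finishes; pool += (1, 2) = (9, 4)


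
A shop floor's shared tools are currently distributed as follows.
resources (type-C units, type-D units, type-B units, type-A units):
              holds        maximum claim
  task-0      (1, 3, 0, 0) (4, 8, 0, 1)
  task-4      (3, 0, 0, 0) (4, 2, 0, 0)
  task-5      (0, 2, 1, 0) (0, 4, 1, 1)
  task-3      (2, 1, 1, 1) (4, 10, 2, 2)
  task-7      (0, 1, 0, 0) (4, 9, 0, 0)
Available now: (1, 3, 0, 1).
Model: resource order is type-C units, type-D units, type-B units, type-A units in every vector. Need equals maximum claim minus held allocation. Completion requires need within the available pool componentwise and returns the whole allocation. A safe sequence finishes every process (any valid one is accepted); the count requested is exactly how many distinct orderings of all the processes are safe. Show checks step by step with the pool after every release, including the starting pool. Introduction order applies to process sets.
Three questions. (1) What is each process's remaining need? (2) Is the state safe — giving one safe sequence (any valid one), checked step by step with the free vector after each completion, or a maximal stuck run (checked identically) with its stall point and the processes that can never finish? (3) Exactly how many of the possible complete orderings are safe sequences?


(1) Outstanding need per process (order type-C units, type-D units, type-B units, type-A units):
  task-0: (3, 5, 0, 1)
  task-4: (1, 2, 0, 0)
  task-5: (0, 2, 0, 1)
  task-3: (2, 9, 1, 1)
  task-7: (4, 8, 0, 0)
(2) SAFE, for example via the order task-4, task-5, task-0, task-7, task-3.
Key observation: at task-4 the run first touches a limit — (1, 2, 0, 0) against (1, 3, 0, 1), exact on a resource it actually requests.
Step-by-step check:
  pool = (1, 3, 0, 1)
  task-4: need (1, 2, 0, 0) fits (1, 3, 0, 1); releases (3, 0, 0, 0), pool now (4, 3, 0, 1)
  task-5: need (0, 2, 0, 1) fits (4, 3, 0, 1); releases (0, 2, 1, 0), pool now (4, 5, 1, 1)
  task-0: need (3, 5, 0, 1) fits (4, 5, 1, 1); releases (1, 3, 0, 0), pool now (5, 8, 1, 1)
  task-7: need (4, 8, 0, 0) fits (5, 8, 1, 1); releases (0, 1, 0, 0), pool now (5, 9, 1, 1)
  task-3: need (2, 9, 1, 1) fits (5, 9, 1, 1); releases (2, 1, 1, 1), pool now (7, 10, 2, 2)
(3) Exactly 2 of the possible complete orderings are safe sequences.


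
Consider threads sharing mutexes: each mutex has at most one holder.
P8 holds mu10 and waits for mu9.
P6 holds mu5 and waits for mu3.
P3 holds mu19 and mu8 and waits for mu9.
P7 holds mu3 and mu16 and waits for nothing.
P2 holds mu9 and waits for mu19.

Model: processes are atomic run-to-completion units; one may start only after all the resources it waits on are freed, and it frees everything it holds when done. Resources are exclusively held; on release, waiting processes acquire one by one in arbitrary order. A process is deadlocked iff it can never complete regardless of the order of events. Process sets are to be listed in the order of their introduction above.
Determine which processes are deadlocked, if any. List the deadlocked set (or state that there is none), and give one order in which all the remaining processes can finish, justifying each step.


Deadlocked set: P8, P3 and P2.
Key observation: the waits loop around P2 -> P3 -> P2 with no way out; P8 waits into the deadlock from upstream.
The rest can finish in the order P7, P6.
Step-by-step check:
  P7 waits on nothing -> runs at once and releases mu3 and mu16
  run P6 (all its waits — mu3 — are resolved); releases mu5


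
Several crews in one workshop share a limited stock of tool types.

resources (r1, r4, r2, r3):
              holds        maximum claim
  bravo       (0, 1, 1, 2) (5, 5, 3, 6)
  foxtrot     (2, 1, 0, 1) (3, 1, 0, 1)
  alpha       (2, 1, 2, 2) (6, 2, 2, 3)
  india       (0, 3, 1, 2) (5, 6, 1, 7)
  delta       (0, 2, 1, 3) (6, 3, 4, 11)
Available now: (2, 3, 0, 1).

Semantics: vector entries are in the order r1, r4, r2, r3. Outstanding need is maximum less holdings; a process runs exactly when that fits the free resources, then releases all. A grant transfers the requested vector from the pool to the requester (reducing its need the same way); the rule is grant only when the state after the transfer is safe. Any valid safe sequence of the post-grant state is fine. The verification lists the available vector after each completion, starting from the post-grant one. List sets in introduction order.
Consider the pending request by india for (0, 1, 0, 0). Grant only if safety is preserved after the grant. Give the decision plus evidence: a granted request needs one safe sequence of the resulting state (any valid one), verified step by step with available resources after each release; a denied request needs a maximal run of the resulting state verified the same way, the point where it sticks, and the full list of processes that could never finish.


GRANT: granting preserves safety; a valid post-grant sequence is foxtrot, alpha, bravo, india, delta.
Key observation: with (2, 2, 0, 1) left after the transfer, foxtrot can run at once — the state stays safe.
Step-by-step check of the post-grant state:
  pool = (2, 2, 0, 1)
  foxtrot: need (1, 0, 0, 0) fits (2, 2, 0, 1); releases (2, 1, 0, 1), pool now (4, 3, 0, 2)
  alpha: need (4, 1, 0, 1) fits (4, 3, 0, 2); releases (2, 1, 2, 2), pool now (6, 4, 2, 4)
  bravo: need (5, 4, 2, 4) fits (6, 4, 2, 4); releases (0, 1, 1, 2), pool now (6, 5, 3, 6)
  india: need (5, 2, 0, 5) fits (6, 5, 3, 6); releases (0, 4, 1, 2), pool now (6, 9, 4, 8)
  delta: need (6, 1, 3, 8) fits (6, 9, 4, 8); releases (0, 2, 1, 3), pool now (6, 11, 5, 11)


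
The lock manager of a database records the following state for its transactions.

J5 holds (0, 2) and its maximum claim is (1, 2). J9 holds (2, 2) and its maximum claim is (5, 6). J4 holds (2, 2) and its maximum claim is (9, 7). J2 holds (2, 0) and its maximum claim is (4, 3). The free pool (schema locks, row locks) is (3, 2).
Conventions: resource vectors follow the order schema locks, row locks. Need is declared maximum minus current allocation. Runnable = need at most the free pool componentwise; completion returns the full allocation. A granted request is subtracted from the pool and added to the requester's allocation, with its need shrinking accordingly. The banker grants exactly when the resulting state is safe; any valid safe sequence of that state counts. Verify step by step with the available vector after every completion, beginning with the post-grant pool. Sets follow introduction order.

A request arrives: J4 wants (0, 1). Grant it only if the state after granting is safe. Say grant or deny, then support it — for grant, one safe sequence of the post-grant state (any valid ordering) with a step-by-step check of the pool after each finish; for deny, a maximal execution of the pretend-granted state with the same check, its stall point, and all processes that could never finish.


DENY: after the grant no complete ordering would exist.
Key observation: after J5, J2 complete, (5, 3) is the best the pool ever gets, yet each leftover process wants more row locks.
After a pretend grant, a maximal execution: J5, J2 — then nothing else fits. Step-by-step check:
  pool = (3, 1)
  J5: need (1, 0) fits (3, 1); releases (0, 2), pool now (3, 3)
  J2: need (2, 3) fits (3, 3); releases (2, 0), pool now (5, 3)
  J9 cannot run: need (3, 4) vs free (5, 3) (insufficient row locks)
  J4 cannot run: need (7, 4) vs free (5, 3) (insufficient schema locks and row locks)
Post-grant, the permanently blocked set is J9 and J4.


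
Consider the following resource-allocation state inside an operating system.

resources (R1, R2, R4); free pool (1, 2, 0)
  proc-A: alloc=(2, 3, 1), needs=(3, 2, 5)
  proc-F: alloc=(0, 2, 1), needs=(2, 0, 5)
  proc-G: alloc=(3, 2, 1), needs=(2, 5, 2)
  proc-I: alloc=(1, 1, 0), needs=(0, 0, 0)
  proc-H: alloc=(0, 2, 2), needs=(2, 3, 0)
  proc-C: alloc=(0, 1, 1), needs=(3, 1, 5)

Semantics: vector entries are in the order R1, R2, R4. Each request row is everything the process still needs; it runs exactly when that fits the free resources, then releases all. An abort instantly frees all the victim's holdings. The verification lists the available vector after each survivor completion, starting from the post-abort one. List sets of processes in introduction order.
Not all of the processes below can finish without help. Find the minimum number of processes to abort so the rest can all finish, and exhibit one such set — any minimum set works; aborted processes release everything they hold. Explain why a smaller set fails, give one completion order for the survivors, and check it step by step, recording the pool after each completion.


Abort proc-A and proc-F.
Key observation: aborting proc-A and proc-F returns (2, 5, 2), and proc-C — hopeless before — runs at step 4 with the returned capacity in the pool.
Minimality, checking each single-abort alternative: proc-A alone leaves proc-F blocked (short on R4); proc-F alone leaves proc-A blocked (short on R4); proc-G alone leaves proc-A blocked (short on R4); proc-I alone leaves proc-A blocked (short on R4); proc-H alone leaves proc-A blocked (short on R4); proc-C alone leaves proc-A blocked (short on R4).
One survivor order: proc-G, proc-H, proc-I, proc-C. Walking it through (post-abort pool first):
  pool = (3, 7, 2)
  run proc-G (needs (2, 5, 2), free (3, 7, 2)); after release of (3, 2, 1) the pool is (6, 9, 3)
  run proc-H (needs (2, 3, 0), free (6, 9, 3)); after release of (0, 2, 2) the pool is (6, 11, 5)
  run proc-I (needs (0, 0, 0), free (6, 11, 5)); after release of (1, 1, 0) the pool is (7, 12, 5)
  run proc-C (needs (3, 1, 5), free (7, 12, 5)); after release of (0, 1, 1) the pool is (7, 13, 6)


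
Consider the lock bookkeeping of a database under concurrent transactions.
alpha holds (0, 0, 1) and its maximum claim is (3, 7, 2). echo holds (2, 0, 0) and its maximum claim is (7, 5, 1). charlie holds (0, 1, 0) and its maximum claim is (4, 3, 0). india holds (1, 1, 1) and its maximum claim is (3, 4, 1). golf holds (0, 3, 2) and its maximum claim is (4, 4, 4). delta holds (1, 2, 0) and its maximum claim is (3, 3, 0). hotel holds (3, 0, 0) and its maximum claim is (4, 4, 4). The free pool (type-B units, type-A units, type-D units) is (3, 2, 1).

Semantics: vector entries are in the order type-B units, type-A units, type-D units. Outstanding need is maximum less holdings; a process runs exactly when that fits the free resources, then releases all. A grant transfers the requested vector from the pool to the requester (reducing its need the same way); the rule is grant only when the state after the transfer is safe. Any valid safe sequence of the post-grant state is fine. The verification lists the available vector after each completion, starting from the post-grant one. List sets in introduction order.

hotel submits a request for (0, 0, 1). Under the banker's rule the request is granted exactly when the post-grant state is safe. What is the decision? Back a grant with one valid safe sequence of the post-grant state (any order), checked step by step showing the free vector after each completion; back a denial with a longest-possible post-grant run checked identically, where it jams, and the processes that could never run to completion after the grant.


DENY — the pretend-granted state is unsafe.
Key observation: after delta, charlie, india, echo the pool peaks at (7, 6, 1), and each blocked process is short somewhere: alpha on type-A units; golf on type-D units; hotel on type-D units.
Pretend the grant happened; the run delta, charlie, india, echo goes as far as possible. Walking it through:
  pool = (3, 2, 0)
  delta needs (2, 1, 0) <= (3, 2, 0) -> finishes; pool += (1, 2, 0) = (4, 4, 0)
  charlie needs (4, 2, 0) <= (4, 4, 0) -> finishes; pool += (0, 1, 0) = (4, 5, 0)
  india needs (2, 3, 0) <= (4, 5, 0) -> finishes; pool += (1, 1, 1) = (5, 6, 1)
  echo needs (5, 5, 1) <= (5, 6, 1) -> finishes; pool += (2, 0, 0) = (7, 6, 1)
  blocked: alpha wants (3, 7, 1), pool (7, 6, 1) — not enough type-A units
  blocked: golf wants (4, 1, 2), pool (7, 6, 1) — not enough type-D units
  blocked: hotel wants (1, 4, 3), pool (7, 6, 1) — not enough type-D units
Processes that could never finish after the grant: alpha, golf and hotel.


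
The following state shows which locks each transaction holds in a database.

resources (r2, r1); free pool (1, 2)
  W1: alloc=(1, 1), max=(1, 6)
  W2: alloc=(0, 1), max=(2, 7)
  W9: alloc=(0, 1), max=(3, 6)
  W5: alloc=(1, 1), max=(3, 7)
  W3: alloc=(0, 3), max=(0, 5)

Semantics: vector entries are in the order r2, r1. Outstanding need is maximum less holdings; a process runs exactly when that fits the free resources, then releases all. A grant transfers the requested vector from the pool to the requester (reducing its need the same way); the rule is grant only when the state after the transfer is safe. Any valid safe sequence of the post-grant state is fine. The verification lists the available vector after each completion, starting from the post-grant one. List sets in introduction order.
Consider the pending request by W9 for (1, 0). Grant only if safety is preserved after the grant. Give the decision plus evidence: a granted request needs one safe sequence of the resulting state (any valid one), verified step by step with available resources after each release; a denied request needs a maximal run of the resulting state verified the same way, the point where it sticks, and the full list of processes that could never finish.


DENY — the pretend-granted state is unsafe.
Key observation: no order helps: past W3, W1, the free pool tops out at (1, 6), below what each blocked process needs in r2.
On the post-grant state, W3, W1 is a maximal run — nothing extends it. Check, step by step:
  pool = (0, 2)
  W3 needs (0, 2) <= (0, 2) -> finishes; pool += (0, 3) = (0, 5)
  W1 needs (0, 5) <= (0, 5) -> finishes; pool += (1, 1) = (1, 6)
  W2 still needs (2, 6) but only (1, 6) is free — short on r2
  W9 still needs (2, 5) but only (1, 6) is free — short on r2
  W5 still needs (2, 6) but only (1, 6) is free — short on r2
Post-grant, the permanently blocked set is W2, W9 and W5.


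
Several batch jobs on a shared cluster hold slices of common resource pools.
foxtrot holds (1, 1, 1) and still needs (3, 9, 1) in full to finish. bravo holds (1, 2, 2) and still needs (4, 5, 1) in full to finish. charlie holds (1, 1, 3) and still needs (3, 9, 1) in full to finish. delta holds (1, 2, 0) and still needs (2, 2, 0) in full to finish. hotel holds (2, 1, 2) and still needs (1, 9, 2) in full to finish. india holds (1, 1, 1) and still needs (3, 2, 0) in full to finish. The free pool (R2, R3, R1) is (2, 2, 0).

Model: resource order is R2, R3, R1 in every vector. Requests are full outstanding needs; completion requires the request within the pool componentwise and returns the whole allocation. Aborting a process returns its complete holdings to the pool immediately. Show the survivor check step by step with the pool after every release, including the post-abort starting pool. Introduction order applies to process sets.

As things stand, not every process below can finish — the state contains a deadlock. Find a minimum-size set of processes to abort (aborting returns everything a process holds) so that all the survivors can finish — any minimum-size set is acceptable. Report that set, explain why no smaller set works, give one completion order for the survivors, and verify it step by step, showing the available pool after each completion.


The answer: abort foxtrot and hotel.
Key observation: the deadlocked charlie becomes finishable only because foxtrot and hotel released (3, 2, 3); it completes at step 4 below.
Why nothing smaller works — every single abort fails: foxtrot alone leaves charlie blocked (short on R3); bravo alone leaves foxtrot blocked (short on R3); charlie alone leaves foxtrot blocked (short on R3); delta alone leaves foxtrot blocked (short on R3); hotel alone leaves foxtrot blocked (short on R3); india alone leaves foxtrot blocked (short on R3).
Survivors finish in the order: india, bravo, delta, charlie. Walking it through (pool after the aborts first):
  pool = (5, 4, 3)
  india needs (3, 2, 0) <= (5, 4, 3) -> finishes; pool += (1, 1, 1) = (6, 5, 4)
  bravo needs (4, 5, 1) <= (6, 5, 4) -> finishes; pool += (1, 2, 2) = (7, 7, 6)
  delta needs (2, 2, 0) <= (7, 7, 6) -> finishes; pool += (1, 2, 0) = (8, 9, 6)
  charlie needs (3, 9, 1) <= (8, 9, 6) -> finishes; pool += (1, 1, 3) = (9, 10, 9)


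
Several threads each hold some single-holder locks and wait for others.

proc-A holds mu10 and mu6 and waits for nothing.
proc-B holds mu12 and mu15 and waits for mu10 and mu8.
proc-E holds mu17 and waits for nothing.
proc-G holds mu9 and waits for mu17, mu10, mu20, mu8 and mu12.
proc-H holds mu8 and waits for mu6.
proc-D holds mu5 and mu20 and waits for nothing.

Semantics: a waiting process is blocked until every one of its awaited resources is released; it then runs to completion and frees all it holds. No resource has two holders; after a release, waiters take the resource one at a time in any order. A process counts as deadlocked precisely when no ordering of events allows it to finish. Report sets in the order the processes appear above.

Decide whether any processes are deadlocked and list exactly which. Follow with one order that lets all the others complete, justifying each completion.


The deadlocked set is empty.
Key observation: the waits form no ring: some process can always run, and its releases unblock the others one by one.
A valid finishing order for the others: proc-E, proc-A, proc-D, proc-H, proc-B, proc-G.
Verifying each step:
  proc-E: no waits; runs immediately, freeing mu17
  proc-A: no waits; runs immediately, freeing mu10 and mu6
  proc-D: no waits; runs immediately, freeing mu5 and mu20
  proc-H waits on mu6 — all released -> runs and releases mu8
  proc-B waits on mu10 and mu8 — all released -> runs and releases mu12 and mu15
  proc-G waits on mu17, mu10, mu20, mu8 and mu12 — all released -> runs and releases mu9


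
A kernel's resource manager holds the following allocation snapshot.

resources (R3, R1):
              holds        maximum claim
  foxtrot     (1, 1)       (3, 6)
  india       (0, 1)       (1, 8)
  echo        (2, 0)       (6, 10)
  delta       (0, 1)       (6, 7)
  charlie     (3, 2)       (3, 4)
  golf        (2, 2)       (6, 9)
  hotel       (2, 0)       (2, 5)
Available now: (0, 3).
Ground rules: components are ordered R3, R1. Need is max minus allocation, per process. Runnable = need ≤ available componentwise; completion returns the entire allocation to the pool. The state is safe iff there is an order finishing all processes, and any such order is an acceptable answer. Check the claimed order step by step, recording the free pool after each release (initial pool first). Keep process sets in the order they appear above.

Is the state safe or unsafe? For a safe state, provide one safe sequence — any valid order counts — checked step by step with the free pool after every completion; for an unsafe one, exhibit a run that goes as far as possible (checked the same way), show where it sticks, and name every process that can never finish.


SAFE, for example via the order charlie, foxtrot, hotel, delta, golf, india, echo.
Key observation: at foxtrot the run first touches a limit — (2, 5) against (3, 5), exact on a resource it actually requests.
Check, step by step:
  pool = (0, 3)
  charlie: need (0, 2) fits (0, 3); releases (3, 2), pool now (3, 5)
  foxtrot: need (2, 5) fits (3, 5); releases (1, 1), pool now (4, 6)
  hotel: need (0, 5) fits (4, 6); releases (2, 0), pool now (6, 6)
  delta: need (6, 6) fits (6, 6); releases (0, 1), pool now (6, 7)
  golf: need (4, 7) fits (6, 7); releases (2, 2), pool now (8, 9)
  india: need (1, 7) fits (8, 9); releases (0, 1), pool now (8, 10)
  echo: need (4, 10) fits (8, 10); releases (2, 0), pool now (10, 10)


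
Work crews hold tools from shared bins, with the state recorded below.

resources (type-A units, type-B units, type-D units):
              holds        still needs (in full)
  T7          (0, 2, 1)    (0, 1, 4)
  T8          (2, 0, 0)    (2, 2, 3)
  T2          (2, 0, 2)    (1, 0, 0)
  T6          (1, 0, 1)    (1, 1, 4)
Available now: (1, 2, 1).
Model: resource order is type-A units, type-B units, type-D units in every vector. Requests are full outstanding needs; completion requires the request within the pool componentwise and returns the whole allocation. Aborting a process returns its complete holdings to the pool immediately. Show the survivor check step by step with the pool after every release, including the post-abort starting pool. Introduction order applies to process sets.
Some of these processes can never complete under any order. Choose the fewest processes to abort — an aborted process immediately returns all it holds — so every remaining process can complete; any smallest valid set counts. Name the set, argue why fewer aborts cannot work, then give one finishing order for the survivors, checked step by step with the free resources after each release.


Abort T7.
Key observation: before aborting T7, T6 was permanently blocked — no order could ever run it; afterwards it completes at step 2.
No smaller set exists: with zero aborts the deadlock remains.
One survivor order: T2, T6, T8. Verifying each step (post-abort pool first):
  pool = (1, 4, 2)
  T2: need (1, 0, 0) fits (1, 4, 2); releases (2, 0, 2), pool now (3, 4, 4)
  T6: need (1, 1, 4) fits (3, 4, 4); releases (1, 0, 1), pool now (4, 4, 5)
  T8: need (2, 2, 3) fits (4, 4, 5); releases (2, 0, 0), pool now (6, 4, 5)


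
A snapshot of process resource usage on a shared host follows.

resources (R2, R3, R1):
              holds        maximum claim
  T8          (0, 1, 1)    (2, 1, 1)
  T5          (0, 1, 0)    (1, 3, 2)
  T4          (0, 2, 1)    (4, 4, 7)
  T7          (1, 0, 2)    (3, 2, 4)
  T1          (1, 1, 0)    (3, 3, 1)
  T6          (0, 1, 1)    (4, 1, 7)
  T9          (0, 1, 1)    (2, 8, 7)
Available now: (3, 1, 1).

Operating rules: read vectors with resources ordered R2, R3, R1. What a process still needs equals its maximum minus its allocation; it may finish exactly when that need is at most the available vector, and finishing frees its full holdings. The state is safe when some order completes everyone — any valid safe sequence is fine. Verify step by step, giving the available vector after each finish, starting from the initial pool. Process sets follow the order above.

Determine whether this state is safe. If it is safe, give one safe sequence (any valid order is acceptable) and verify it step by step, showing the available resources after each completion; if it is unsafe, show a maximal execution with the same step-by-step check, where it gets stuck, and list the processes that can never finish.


The state is UNSAFE.
Key observation: even finishing T8, T1, T5, T7 leaves just (5, 4, 4) free — too little R1 for any of the remaining processes.
The run T8, T1, T5, T7 cannot be extended any further. Check, step by step:
  pool = (3, 1, 1)
  run T8 (needs (2, 0, 0), free (3, 1, 1)); after release of (0, 1, 1) the pool is (3, 2, 2)
  run T1 (needs (2, 2, 1), free (3, 2, 2)); after release of (1, 1, 0) the pool is (4, 3, 2)
  run T5 (needs (1, 2, 2), free (4, 3, 2)); after release of (0, 1, 0) the pool is (4, 4, 2)
  run T7 (needs (2, 2, 2), free (4, 4, 2)); after release of (1, 0, 2) the pool is (5, 4, 4)
  T4 cannot run: need (4, 2, 6) vs free (5, 4, 4) (insufficient R1)
  T6 cannot run: need (4, 0, 6) vs free (5, 4, 4) (insufficient R1)
  T9 cannot run: need (2, 7, 6) vs free (5, 4, 4) (insufficient R3 and R1)
Permanently blocked: T4, T6 and T9.


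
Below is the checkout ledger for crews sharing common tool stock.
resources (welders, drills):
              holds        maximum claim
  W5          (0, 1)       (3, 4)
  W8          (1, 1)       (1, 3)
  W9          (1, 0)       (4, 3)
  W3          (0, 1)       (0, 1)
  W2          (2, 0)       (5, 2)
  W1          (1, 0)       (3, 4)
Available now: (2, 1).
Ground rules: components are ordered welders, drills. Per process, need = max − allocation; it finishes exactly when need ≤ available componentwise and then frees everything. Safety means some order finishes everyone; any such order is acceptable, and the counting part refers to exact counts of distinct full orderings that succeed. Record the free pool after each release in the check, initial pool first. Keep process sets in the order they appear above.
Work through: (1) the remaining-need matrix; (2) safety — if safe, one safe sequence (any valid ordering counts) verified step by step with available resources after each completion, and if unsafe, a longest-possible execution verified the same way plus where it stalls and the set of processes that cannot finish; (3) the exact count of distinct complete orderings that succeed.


(1) Remaining need (order welders, drills):
  W5: (3, 3)
  W8: (0, 2)
  W9: (3, 3)
  W3: (0, 0)
  W2: (3, 2)
  W1: (2, 4)
(2) SAFE. One safe sequence: W3, W8, W5, W2, W1, W9.
Key observation: at W8 the run first touches a limit — (0, 2) against (2, 2), exact on a resource it actually requests.
Step-by-step check:
  pool = (2, 1)
  run W3 (needs (0, 0), free (2, 1)); after release of (0, 1) the pool is (2, 2)
  run W8 (needs (0, 2), free (2, 2)); after release of (1, 1) the pool is (3, 3)
  run W5 (needs (3, 3), free (3, 3)); after release of (0, 1) the pool is (3, 4)
  run W2 (needs (3, 2), free (3, 4)); after release of (2, 0) the pool is (5, 4)
  run W1 (needs (2, 4), free (5, 4)); after release of (1, 0) the pool is (6, 4)
  run W9 (needs (3, 3), free (6, 4)); after release of (1, 0) the pool is (7, 4)
(3) The exact count: 12 of the possible complete orderings are safe sequences.


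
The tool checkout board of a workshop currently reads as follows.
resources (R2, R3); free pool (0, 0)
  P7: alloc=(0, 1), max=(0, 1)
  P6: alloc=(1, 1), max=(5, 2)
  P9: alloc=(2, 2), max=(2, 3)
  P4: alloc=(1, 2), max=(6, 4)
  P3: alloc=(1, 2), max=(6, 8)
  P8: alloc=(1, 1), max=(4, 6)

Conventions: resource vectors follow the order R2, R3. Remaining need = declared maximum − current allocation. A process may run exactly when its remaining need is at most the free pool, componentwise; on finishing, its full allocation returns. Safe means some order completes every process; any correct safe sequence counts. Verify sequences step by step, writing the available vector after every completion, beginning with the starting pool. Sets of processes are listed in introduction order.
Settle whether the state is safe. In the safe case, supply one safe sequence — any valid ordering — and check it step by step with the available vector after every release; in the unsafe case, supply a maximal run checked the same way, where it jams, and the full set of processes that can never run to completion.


UNSAFE.
Key observation: the wall is R2: completing P7, P9 brings the pool only to (2, 3), and all the rest need more.
Going as far as possible: P7, P9; after that, nothing fits. Walking it through:
  pool = (0, 0)
  P7 needs (0, 0) <= (0, 0) -> finishes; pool += (0, 1) = (0, 1)
  P9 needs (0, 1) <= (0, 1) -> finishes; pool += (2, 2) = (2, 3)
  P6 still needs (4, 1) but only (2, 3) is free — short on R2
  P4 still needs (5, 2) but only (2, 3) is free — short on R2
  P3 still needs (5, 6) but only (2, 3) is free — short on R2 and R3
  P8 still needs (3, 5) but only (2, 3) is free — short on R2 and R3
Permanently blocked: P6, P4, P3 and P8.
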